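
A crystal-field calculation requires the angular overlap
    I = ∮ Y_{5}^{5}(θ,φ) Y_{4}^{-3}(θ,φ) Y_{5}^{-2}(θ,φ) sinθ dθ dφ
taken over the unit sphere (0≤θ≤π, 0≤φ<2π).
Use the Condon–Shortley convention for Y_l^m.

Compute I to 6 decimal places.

0.140629

m-sum 0 ✓  L=14 even ✓  1≤5≤9 ✓
Π(2lᵢ+1) = 11×9×11 = 1089
triangle coeff Δ(5,4,5) = 1/3153150
Σ_t [0,4]: t=0:+1/69120 t=1:−1/1728 t=2:+1/576 t=3:−1/1728 t=4:+1/69120 = 7/11520
(3j)²=2/143 [(5 4 5; 0 0 0)], sign=-1
Σ_t [0,0]: t=0:+1/103680 = 1/103680
(3j)²=7/429 [(5 4 5; 5 -3 -2)], sign=-1
⇒ 4πI² = 42/169
I = (+1)√(42/169/(4π)) = 0.14062948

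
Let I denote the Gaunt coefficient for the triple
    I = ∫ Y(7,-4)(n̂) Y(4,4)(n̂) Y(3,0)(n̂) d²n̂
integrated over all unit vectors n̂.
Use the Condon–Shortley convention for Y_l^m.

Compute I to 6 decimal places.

Rules hold: Σm=0, L=14 even, 3≤3≤11.
N = 15·9·7 = 945
Δ = 8!·6!·0!/15! = 1/45045
Racah Σ t=4..4: t=4:+1/20736 = 1/20736
⇒ 3j(7 4 3; 0 0 0)² = 35/1287, sgn -1
Racah Σ t=8..8: t=8:+1/1451520 = 1/1451520
⇒ 3j(7 4 3; -4 4 0)² = 1/273, sgn -1
4πI² = N·(3j₀)²·(3jₘ)² = 175/1859
I = +1·√(0.0941366/4π) = 0.08655146

0.086551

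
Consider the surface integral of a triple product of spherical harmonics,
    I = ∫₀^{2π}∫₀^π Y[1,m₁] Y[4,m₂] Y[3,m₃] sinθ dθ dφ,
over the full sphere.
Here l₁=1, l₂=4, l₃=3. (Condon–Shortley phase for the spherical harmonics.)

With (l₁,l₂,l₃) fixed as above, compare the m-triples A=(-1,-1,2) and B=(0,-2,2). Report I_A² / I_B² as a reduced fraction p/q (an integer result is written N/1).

l's match ⇒ only the (l;m) 3-j factors differ between A and B.
A: triangle coeff Δ(1,4,3) = 1/252; Σ_t [2,2]: t=2:+1/240 = 1/240; (3j)²=1/84 [(1 4 3; -1 -1 2)], sign=-1
B: triangle coeff Δ(1,4,3) = 1/252; Σ_t [1,1]: t=1:−1/120 = -1/120; (3j)²=1/21 [(1 4 3; 0 -2 2)], sign=+1
I_A²/I_B² = (1/84)/(1/21) = 1/4

1/4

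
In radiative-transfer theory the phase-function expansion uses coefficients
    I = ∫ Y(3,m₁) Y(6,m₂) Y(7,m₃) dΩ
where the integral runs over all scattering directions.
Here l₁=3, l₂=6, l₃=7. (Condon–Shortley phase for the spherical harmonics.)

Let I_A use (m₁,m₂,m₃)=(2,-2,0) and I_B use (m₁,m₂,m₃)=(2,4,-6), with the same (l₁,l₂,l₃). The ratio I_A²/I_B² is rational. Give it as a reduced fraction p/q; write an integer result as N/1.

875/1144

Shared (l₁,l₂,l₃)=(3,6,7): N and (l;000)² cancel in I_A²/I_B².
A: Δ = 2!·4!·10!/17! = 1/2042040; Racah Σ t=0..1: t=0:+1/207360 t=1:−1/725760 = 1/290304; ⇒ 3j(3 6 7; 2 -2 0)² = 125/7293, sgn -1
B: Δ = 2!·4!·10!/17! = 1/2042040; Racah Σ t=0..1: t=0:+1/43545600 t=1:−1/8709120 = -1/10886400; ⇒ 3j(3 6 7; 2 4 -6)² = 8/357, sgn +1
I_A²/I_B² = (125/7293)/(8/357) = 875/1144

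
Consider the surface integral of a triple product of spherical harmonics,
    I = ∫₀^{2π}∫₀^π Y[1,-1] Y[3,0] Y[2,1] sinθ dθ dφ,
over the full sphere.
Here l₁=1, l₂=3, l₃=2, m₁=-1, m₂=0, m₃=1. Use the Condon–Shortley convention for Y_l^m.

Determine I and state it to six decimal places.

Checks pass: Σm=0; 6 even; l₃=2∈[2,4].
(2·1+1)(2·3+1)(2·2+1) = 105
Δ: 2! 0! 4! / 7! → 1/105
sum: t=1:−1/4 = -1/4
3j²(1 3 2; 0 0 0) = Δ·Π!·Σ² = 3/35  (sign -1)
sum: t=2:+1/12 = 1/12
3j²(1 3 2; -1 0 1) = Δ·Π!·Σ² = 1/35  (sign -1)
combine: 4πI² = 105·3/35·1/35 = 9/35
take √, sign +1: I = 0.14304817

0.143048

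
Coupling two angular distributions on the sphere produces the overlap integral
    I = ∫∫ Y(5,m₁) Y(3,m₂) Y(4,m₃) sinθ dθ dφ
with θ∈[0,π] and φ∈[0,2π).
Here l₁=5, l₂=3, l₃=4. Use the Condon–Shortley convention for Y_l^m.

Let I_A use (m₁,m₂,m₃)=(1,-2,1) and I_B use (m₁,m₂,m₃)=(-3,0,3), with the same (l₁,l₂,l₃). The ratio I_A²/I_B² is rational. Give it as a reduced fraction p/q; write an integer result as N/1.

3125/1764

Same 5,3,4: normalisation and zero-m 3j drop out of the ratio.
A: Δ: 4! 6! 2! / 13! → 1/180180; sum: t=0:+1/1152 t=1:−1/432 = -5/3456; 3j²(5 3 4; 1 -2 1) = Δ·Π!·Σ² = 625/36036  (sign +1)
B: Δ: 4! 6! 2! / 13! → 1/180180; sum: t=2:+1/2880 t=3:−1/1440 = -1/2880; 3j²(5 3 4; -3 0 3) = Δ·Π!·Σ² = 7/715  (sign +1)
I_A²/I_B² = (625/36036)/(7/715) = 3125/1764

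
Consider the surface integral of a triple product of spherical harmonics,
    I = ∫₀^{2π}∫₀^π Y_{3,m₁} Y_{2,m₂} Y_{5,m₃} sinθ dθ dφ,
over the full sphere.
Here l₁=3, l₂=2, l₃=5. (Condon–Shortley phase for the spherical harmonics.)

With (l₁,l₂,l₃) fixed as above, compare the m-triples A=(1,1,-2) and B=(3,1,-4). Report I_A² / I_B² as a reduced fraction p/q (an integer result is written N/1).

5/4

Same 3,2,5: normalisation and zero-m 3j drop out of the ratio.
A: Δ: 0! 6! 4! / 11! → 1/2310; sum: t=0:+1/288 = 1/288; 3j²(3 2 5; 1 1 -2) = Δ·Π!·Σ² = 1/22  (sign -1)
B: Δ: 0! 6! 4! / 11! → 1/2310; sum: t=0:+1/4320 = 1/4320; 3j²(3 2 5; 3 1 -4) = Δ·Π!·Σ² = 2/55  (sign -1)
I_A²/I_B² = (1/22)/(2/55) = 5/4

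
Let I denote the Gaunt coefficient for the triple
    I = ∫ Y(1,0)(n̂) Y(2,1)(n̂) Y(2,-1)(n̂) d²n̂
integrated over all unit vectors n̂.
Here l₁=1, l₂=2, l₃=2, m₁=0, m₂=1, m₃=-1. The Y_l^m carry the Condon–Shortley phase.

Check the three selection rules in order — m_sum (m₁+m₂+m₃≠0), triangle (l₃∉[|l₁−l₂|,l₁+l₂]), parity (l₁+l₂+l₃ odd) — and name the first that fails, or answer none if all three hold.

Σmᵢ = 0  ✓
l₃∈[|l₁−l₂|,l₁+l₂]=[1,3], have l₃=2  ✓
Σlᵢ = 5 ⇒ odd  ✗

parity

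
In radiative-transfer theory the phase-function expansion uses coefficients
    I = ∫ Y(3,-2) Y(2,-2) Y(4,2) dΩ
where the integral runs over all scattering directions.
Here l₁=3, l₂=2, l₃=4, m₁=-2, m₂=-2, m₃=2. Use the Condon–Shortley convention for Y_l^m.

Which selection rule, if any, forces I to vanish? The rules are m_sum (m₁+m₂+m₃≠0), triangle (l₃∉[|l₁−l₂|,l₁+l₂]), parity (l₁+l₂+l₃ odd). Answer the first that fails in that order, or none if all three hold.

m_sum

m₁+m₂+m₃ = -2 − 2 + 2 = -2  ✗
triangle: |3−2|=1 ≤ l₃=4 ≤ 3+2=5
parity: l₁+l₂+l₃ = 9 is odd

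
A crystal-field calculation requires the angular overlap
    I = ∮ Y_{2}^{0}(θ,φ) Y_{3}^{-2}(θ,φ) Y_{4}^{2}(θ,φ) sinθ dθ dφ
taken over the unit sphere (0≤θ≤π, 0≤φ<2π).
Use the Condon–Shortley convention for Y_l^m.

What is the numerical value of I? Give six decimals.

0.000000

Σlᵢ=9 odd — θ-integrand is odd under cosθ→−cosθ; I=0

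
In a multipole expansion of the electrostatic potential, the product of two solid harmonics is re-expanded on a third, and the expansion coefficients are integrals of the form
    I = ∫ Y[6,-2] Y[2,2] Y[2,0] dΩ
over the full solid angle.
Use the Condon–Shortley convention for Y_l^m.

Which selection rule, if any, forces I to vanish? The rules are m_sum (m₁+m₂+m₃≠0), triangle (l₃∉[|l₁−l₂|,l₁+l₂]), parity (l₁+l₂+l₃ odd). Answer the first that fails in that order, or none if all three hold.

triangle

azimuthal sum: -2 + 2 + 0 = 0  ✓
4 ≤ 2 ≤ 8 (triangle on l)  ✗
L = 6 + 2 + 2 = 10 (even)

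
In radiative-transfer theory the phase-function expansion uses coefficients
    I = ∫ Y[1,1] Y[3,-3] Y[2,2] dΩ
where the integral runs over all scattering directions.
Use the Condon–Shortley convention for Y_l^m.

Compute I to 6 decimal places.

Checks pass: Σm=0; 6 even; l₃=2∈[2,4].
(2·1+1)(2·3+1)(2·2+1) = 105
Δ: 2! 0! 4! / 7! → 1/105
sum: t=1:−1/4 = -1/4
3j²(1 3 2; 0 0 0) = Δ·Π!·Σ² = 3/35  (sign -1)
sum: t=0:+1/48 = 1/48
3j²(1 3 2; 1 -3 2) = Δ·Π!·Σ² = 1/7  (sign +1)
combine: 4πI² = 105·3/35·1/7 = 9/7
take √, sign -1: I = -0.31986543

-0.319865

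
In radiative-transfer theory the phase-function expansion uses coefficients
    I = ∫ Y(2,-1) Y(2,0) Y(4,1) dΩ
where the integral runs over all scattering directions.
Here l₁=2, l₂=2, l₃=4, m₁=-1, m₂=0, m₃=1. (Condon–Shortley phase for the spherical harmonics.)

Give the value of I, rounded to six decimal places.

Rules hold: Σm=0, L=8 even, 0≤4≤4.
N = 5·5·9 = 225
Δ = 0!·4!·4!/9! = 1/630
Racah Σ t=0..0: t=0:+1/16 = 1/16
⇒ 3j(2 2 4; 0 0 0)² = 2/35, sgn +1
Racah Σ t=0..0: t=0:+1/24 = 1/24
⇒ 3j(2 2 4; -1 0 1)² = 1/21, sgn -1
4πI² = N·(3j₀)²·(3jₘ)² = 30/49
I = -1·√(0.612245/4π) = -0.22072812

-0.220728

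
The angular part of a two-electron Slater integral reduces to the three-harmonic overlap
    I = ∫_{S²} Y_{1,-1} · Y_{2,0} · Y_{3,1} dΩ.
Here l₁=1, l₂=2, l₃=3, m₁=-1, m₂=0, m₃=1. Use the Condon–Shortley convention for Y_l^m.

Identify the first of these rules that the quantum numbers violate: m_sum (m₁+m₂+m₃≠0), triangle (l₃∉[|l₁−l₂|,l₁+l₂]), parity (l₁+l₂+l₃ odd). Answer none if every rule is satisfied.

none

m₁+m₂+m₃ = -1 + 0 + 1 = 0  ✓
triangle: |1−2|=1 ≤ l₃=3 ≤ 1+2=3  ✓
parity: l₁+l₂+l₃ = 6 is even  ✓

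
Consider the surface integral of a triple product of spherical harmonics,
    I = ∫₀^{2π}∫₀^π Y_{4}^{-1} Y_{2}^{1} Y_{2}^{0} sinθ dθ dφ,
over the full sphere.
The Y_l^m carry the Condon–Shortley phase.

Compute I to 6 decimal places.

m-sum 0 ✓  L=8 even ✓  2≤2≤6 ✓
Π(2lᵢ+1) = 9×5×5 = 225
triangle coeff Δ(4,2,2) = 1/630
Σ_t [2,2]: t=2:+1/16 = 1/16
(3j)²=2/35 [(4 2 2; 0 0 0)], sign=+1
Σ_t [3,3]: t=3:−1/24 = -1/24
(3j)²=1/21 [(4 2 2; -1 1 0)], sign=-1
⇒ 4πI² = 30/49
I = (-1)√(30/49/(4π)) = -0.22072812

-0.220728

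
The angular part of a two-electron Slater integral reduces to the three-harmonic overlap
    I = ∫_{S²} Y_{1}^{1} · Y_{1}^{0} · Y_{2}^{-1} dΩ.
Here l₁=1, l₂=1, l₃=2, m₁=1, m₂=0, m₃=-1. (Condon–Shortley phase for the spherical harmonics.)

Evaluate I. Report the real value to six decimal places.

m-sum 0 ✓  L=4 even ✓  0≤2≤2 ✓
Π(2lᵢ+1) = 3×3×5 = 45
triangle coeff Δ(1,1,2) = 1/30
Σ_t [0,0]: t=0:+1/1 = 1/1
(3j)²=2/15 [(1 1 2; 0 0 0)], sign=+1
Σ_t [0,0]: t=0:+1/2 = 1/2
(3j)²=1/10 [(1 1 2; 1 0 -1)], sign=-1
⇒ 4πI² = 3/5
I = (-1)√(3/5/(4π)) = -0.21850969

-0.218510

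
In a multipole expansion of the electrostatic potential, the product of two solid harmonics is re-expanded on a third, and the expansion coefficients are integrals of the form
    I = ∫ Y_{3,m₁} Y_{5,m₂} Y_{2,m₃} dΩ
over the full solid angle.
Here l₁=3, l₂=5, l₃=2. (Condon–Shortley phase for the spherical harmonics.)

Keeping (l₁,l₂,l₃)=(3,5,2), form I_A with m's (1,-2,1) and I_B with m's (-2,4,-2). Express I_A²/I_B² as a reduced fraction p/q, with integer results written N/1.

l's match ⇒ only the (l;m) 3-j factors differ between A and B.
A: triangle coeff Δ(3,5,2) = 1/2310; Σ_t [2,2]: t=2:+1/288 = 1/288; (3j)²=1/22 [(3 5 2; 1 -2 1)], sign=-1
B: triangle coeff Δ(3,5,2) = 1/2310; Σ_t [5,5]: t=5:−1/2880 = -1/2880; (3j)²=3/55 [(3 5 2; -2 4 -2)], sign=-1
I_A²/I_B² = (1/22)/(3/55) = 5/6

5/6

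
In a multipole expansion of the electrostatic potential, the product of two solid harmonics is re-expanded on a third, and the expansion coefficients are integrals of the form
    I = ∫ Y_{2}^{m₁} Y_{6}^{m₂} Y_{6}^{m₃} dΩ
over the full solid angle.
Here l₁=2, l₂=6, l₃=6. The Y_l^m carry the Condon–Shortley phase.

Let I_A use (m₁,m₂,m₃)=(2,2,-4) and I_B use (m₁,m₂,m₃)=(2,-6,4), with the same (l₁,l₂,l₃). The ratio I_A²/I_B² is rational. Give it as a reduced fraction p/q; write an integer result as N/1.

l's match ⇒ only the (l;m) 3-j factors differ between A and B.
A: triangle coeff Δ(2,6,6) = 1/90090; Σ_t [0,0]: t=0:+1/322560 = 1/322560; (3j)²=18/1001 [(2 6 6; 2 2 -4)], sign=+1
B: triangle coeff Δ(2,6,6) = 1/90090; Σ_t [0,0]: t=0:+1/14515200 = 1/14515200; (3j)²=2/455 [(2 6 6; 2 -6 4)], sign=+1
I_A²/I_B² = (18/1001)/(2/455) = 45/11

45/11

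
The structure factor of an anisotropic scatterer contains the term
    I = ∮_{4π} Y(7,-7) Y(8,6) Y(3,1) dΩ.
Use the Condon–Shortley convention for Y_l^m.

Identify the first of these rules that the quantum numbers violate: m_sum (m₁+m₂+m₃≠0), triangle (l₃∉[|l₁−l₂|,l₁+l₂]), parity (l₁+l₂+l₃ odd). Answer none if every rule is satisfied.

azimuthal sum: -7 + 6 + 1 = 0  ✓
1 ≤ 3 ≤ 15 (triangle on l)  ✓
L = 7 + 8 + 3 = 18 (even)  ✓

none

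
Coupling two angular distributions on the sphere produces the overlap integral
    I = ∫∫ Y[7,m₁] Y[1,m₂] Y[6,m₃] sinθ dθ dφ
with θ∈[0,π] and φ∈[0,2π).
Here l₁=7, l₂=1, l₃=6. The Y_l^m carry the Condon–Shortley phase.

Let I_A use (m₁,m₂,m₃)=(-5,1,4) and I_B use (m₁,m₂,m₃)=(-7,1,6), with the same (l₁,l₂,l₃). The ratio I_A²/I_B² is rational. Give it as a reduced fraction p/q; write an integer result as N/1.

66/91

Same 7,1,6: normalisation and zero-m 3j drop out of the ratio.
A: Δ: 2! 12! 0! / 15! → 1/1365; sum: t=2:+1/14515200 = 1/14515200; 3j²(7 1 6; -5 1 4) = Δ·Π!·Σ² = 22/455  (sign +1)
B: Δ: 2! 12! 0! / 15! → 1/1365; sum: t=2:+1/958003200 = 1/958003200; 3j²(7 1 6; -7 1 6) = Δ·Π!·Σ² = 1/15  (sign +1)
I_A²/I_B² = (22/455)/(1/15) = 66/91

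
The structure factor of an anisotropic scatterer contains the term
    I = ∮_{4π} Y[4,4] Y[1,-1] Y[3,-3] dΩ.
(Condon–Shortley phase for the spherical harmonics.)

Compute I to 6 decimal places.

Checks pass: Σm=0; 8 even; l₃=3∈[3,5].
(2·4+1)(2·1+1)(2·3+1) = 189
Δ: 2! 6! 0! / 9! → 1/252
sum: t=1:−1/36 = -1/36
3j²(4 1 3; 0 0 0) = Δ·Π!·Σ² = 4/63  (sign +1)
sum: t=0:+1/1440 = 1/1440
3j²(4 1 3; 4 -1 -3) = Δ·Π!·Σ² = 1/9  (sign +1)
combine: 4πI² = 189·4/63·1/9 = 4/3
take √, sign +1: I = 0.32573501

0.325735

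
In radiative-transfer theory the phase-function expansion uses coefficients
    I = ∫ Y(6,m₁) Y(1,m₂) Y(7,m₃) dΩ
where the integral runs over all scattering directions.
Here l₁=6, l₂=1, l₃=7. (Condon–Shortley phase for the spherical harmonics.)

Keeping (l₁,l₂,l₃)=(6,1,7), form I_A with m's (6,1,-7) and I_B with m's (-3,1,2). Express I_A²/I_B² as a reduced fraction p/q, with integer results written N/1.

Same 6,1,7: normalisation and zero-m 3j drop out of the ratio.
A: Δ: 0! 12! 2! / 15! → 1/1365; sum: t=0:+1/958003200 = 1/958003200; 3j²(6 1 7; 6 1 -7) = Δ·Π!·Σ² = 1/15  (sign +1)
B: Δ: 0! 12! 2! / 15! → 1/1365; sum: t=0:+1/4354560 = 1/4354560; 3j²(6 1 7; -3 1 2) = Δ·Π!·Σ² = 2/273  (sign -1)
I_A²/I_B² = (1/15)/(2/273) = 91/10

91/10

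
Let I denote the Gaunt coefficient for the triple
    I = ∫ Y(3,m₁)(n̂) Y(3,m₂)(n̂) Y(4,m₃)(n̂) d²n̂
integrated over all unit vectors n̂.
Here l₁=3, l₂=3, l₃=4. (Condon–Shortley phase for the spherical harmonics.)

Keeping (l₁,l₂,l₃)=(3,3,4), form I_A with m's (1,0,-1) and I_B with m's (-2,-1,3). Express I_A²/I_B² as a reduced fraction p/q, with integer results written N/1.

l's match ⇒ only the (l;m) 3-j factors differ between A and B.
A: triangle coeff Δ(3,3,4) = 1/34650; Σ_t [0,2]: t=0:+1/48 t=1:−1/24 t=2:+1/288 = -5/288; (3j)²=5/462 [(3 3 4; 1 0 -1)], sign=+1
B: triangle coeff Δ(3,3,4) = 1/34650; Σ_t [1,2]: t=1:−1/144 t=2:+1/288 = -1/288; (3j)²=1/99 [(3 3 4; -2 -1 3)], sign=+1
I_A²/I_B² = (5/462)/(1/99) = 15/14

15/14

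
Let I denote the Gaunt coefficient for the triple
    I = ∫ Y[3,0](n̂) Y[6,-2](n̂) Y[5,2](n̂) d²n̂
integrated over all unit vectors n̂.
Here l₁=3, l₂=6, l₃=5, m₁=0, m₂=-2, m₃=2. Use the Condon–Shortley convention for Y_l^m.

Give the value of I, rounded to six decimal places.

Rules hold: Σm=0, L=14 even, 3≤5≤9.
N = 7·13·11 = 1001
Δ = 4!·2!·8!/15! = 1/675675
Racah Σ t=1..3: t=1:−1/8640 t=2:+1/2304 t=3:−1/8640 = 7/34560
⇒ 3j(3 6 5; 0 0 0)² = 7/429, sgn -1
Racah Σ t=1..3: t=1:−1/8640 t=2:+1/5760 t=3:−1/60480 = 1/24192
⇒ 3j(3 6 5; 0 -2 2)² = 8/3003, sgn -1
4πI² = N·(3j₀)²·(3jₘ)² = 56/1287
I = +1·√(0.043512/4π) = 0.05884368

0.058844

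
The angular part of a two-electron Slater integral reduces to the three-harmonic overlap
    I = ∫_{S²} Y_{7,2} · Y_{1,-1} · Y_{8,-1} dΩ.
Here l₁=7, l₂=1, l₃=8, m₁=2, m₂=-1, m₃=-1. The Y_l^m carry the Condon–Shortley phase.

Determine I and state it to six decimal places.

m-sum 0 ✓  L=16 even ✓  6≤8≤8 ✓
Π(2lᵢ+1) = 15×3×17 = 765
triangle coeff Δ(7,1,8) = 1/2040
Σ_t [0,0]: t=0:+1/25401600 = 1/25401600
(3j)²=8/255 [(7 1 8; 0 0 0)], sign=+1
Σ_t [0,0]: t=0:+1/87091200 = 1/87091200
(3j)²=7/680 [(7 1 8; 2 -1 -1)], sign=-1
⇒ 4πI² = 21/85
I = (-1)√(21/85/(4π)) = -0.14021525

-0.140215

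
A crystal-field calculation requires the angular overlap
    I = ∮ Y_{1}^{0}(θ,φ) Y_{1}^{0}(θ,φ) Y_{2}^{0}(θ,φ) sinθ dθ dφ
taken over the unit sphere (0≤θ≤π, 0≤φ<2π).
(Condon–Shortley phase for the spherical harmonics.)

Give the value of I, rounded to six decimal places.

0.252313

Checks pass: Σm=0; 4 even; l₃=2∈[0,2].
(2·1+1)(2·1+1)(2·2+1) = 45
Δ: 0! 2! 2! / 5! → 1/30
sum: t=0:+1/1 = 1/1
3j²(1 1 2; 0 0 0) = Δ·Π!·Σ² = 2/15  (sign +1)
(m-triple is (0,0,0) — same symbol as above.)
combine: 4πI² = 45·2/15·2/15 = 4/5
take √, sign +1: I = 0.25231325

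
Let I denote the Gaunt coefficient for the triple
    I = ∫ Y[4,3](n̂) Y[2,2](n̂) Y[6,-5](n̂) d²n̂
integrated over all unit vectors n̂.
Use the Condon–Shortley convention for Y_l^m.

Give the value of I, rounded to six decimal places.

Checks pass: Σm=0; 12 even; l₃=6∈[2,6].
(2·4+1)(2·2+1)(2·6+1) = 585
Δ: 0! 8! 4! / 13! → 1/6435
sum: t=0:+1/2304 = 1/2304
3j²(4 2 6; 0 0 0) = Δ·Π!·Σ² = 5/143  (sign +1)
sum: t=0:+1/120960 = 1/120960
3j²(4 2 6; 3 2 -5) = Δ·Π!·Σ² = 2/39  (sign -1)
combine: 4πI² = 585·5/143·2/39 = 150/143
take √, sign -1: I = -0.28891672

-0.288917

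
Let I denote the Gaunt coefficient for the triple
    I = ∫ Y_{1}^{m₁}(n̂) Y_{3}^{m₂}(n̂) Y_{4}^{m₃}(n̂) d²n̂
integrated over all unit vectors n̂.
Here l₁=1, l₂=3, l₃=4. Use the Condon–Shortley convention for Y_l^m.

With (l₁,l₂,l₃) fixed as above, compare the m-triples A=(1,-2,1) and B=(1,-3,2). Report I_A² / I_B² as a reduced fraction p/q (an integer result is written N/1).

3/1

Same 1,3,4: normalisation and zero-m 3j drop out of the ratio.
A: Δ: 0! 2! 6! / 9! → 1/252; sum: t=0:+1/240 = 1/240; 3j²(1 3 4; 1 -2 1) = Δ·Π!·Σ² = 1/84  (sign -1)
B: Δ: 0! 2! 6! / 9! → 1/252; sum: t=0:+1/1440 = 1/1440; 3j²(1 3 4; 1 -3 2) = Δ·Π!·Σ² = 1/252  (sign +1)
I_A²/I_B² = (1/84)/(1/252) = 3/1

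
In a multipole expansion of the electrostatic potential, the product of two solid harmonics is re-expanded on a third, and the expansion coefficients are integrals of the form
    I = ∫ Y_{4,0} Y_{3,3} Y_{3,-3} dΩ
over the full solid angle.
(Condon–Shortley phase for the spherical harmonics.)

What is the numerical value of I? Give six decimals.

Checks pass: Σm=0; 10 even; l₃=3∈[1,7].
(2·4+1)(2·3+1)(2·3+1) = 441
Δ: 4! 4! 2! / 11! → 1/34650
sum: t=1:−1/72 t=2:+1/16 t=3:−1/72 = 5/144
3j²(4 3 3; 0 0 0) = Δ·Π!·Σ² = 2/77  (sign -1)
sum: t=4:+1/1152 = 1/1152
3j²(4 3 3; 0 3 -3) = Δ·Π!·Σ² = 1/154  (sign +1)
combine: 4πI² = 441·2/77·1/154 = 9/121
take √, sign -1: I = -0.07693494

-0.076935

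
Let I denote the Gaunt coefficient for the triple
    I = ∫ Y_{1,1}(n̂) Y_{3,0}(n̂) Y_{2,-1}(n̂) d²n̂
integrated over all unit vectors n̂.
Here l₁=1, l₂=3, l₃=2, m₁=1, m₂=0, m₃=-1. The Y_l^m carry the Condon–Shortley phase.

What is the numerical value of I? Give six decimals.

m-sum 0 ✓  L=6 even ✓  2≤2≤4 ✓
Π(2lᵢ+1) = 3×7×5 = 105
triangle coeff Δ(1,3,2) = 1/105
Σ_t [1,1]: t=1:−1/4 = -1/4
(3j)²=3/35 [(1 3 2; 0 0 0)], sign=-1
Σ_t [0,0]: t=0:+1/12 = 1/12
(3j)²=1/35 [(1 3 2; 1 0 -1)], sign=-1
⇒ 4πI² = 9/35
I = (+1)√(9/35/(4π)) = 0.14304817

0.143048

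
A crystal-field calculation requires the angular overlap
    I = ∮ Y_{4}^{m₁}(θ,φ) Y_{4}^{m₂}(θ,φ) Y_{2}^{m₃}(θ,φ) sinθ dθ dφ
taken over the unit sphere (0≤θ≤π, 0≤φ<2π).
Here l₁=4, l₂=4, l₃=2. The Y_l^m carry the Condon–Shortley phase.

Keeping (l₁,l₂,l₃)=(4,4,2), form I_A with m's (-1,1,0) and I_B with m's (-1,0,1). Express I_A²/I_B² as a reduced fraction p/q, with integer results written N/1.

l's match ⇒ only the (l;m) 3-j factors differ between A and B.
A: triangle coeff Δ(4,4,2) = 1/13860; Σ_t [3,5]: t=3:−1/144 t=4:+1/48 t=5:−1/480 = 17/1440; (3j)²=289/13860 [(4 4 2; -1 1 0)], sign=+1
B: triangle coeff Δ(4,4,2) = 1/13860; Σ_t [3,4]: t=3:−1/72 t=4:+1/96 = -1/288; (3j)²=1/462 [(4 4 2; -1 0 1)], sign=+1
I_A²/I_B² = (289/13860)/(1/462) = 289/30

289/30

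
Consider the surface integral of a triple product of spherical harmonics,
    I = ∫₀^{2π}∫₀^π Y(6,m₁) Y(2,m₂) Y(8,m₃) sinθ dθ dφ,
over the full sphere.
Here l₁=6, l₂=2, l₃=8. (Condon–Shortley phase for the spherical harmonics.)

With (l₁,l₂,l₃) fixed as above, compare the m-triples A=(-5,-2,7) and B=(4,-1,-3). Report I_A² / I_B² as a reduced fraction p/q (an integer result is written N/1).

273/22

Same 6,2,8: normalisation and zero-m 3j drop out of the ratio.
A: Δ: 0! 12! 4! / 17! → 1/30940; sum: t=0:+1/958003200 = 1/958003200; 3j²(6 2 8; -5 -2 7) = Δ·Π!·Σ² = 3/68  (sign -1)
B: Δ: 0! 12! 4! / 17! → 1/30940; sum: t=0:+1/43545600 = 1/43545600; 3j²(6 2 8; 4 -1 -3) = Δ·Π!·Σ² = 11/3094  (sign -1)
I_A²/I_B² = (3/68)/(11/3094) = 273/22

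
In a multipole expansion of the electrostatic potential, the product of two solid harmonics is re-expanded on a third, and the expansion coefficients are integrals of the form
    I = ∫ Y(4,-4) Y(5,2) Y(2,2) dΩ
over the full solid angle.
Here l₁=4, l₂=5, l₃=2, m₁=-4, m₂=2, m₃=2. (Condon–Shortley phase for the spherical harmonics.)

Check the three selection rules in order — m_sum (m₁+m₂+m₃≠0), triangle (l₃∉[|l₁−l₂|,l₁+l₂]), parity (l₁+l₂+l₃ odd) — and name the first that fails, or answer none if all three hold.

parity

Σmᵢ = 0  ✓
l₃∈[|l₁−l₂|,l₁+l₂]=[1,9], have l₃=2  ✓
Σlᵢ = 11 ⇒ odd  ✗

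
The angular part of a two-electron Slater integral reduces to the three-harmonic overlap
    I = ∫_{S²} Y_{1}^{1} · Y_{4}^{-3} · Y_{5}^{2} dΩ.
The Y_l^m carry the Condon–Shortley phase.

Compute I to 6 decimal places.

0.085055

Rules hold: Σm=0, L=10 even, 3≤5≤5.
N = 3·9·11 = 297
Δ = 0!·2!·8!/11! = 1/495
Racah Σ t=0..0: t=0:+1/576 = 1/576
⇒ 3j(1 4 5; 0 0 0)² = 5/99, sgn -1
Racah Σ t=0..0: t=0:+1/10080 = 1/10080
⇒ 3j(1 4 5; 1 -3 2)² = 1/165, sgn -1
4πI² = N·(3j₀)²·(3jₘ)² = 1/11
I = +1·√(0.0909091/4π) = 0.08505478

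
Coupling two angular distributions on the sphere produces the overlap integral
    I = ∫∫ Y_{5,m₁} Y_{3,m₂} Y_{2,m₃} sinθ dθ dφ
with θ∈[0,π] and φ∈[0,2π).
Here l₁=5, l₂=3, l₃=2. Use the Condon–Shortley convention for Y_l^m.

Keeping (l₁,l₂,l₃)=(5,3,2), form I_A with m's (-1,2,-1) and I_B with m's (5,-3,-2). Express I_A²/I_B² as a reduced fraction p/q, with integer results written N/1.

Shared (l₁,l₂,l₃)=(5,3,2): N and (l;000)² cancel in I_A²/I_B².
A: Δ = 6!·4!·0!/11! = 1/2310; Racah Σ t=5..5: t=5:−1/720 = -1/720; ⇒ 3j(5 3 2; -1 2 -1)² = 4/385, sgn +1
B: Δ = 6!·4!·0!/11! = 1/2310; Racah Σ t=0..0: t=0:+1/17280 = 1/17280; ⇒ 3j(5 3 2; 5 -3 -2)² = 1/11, sgn +1
I_A²/I_B² = (4/385)/(1/11) = 4/35

4/35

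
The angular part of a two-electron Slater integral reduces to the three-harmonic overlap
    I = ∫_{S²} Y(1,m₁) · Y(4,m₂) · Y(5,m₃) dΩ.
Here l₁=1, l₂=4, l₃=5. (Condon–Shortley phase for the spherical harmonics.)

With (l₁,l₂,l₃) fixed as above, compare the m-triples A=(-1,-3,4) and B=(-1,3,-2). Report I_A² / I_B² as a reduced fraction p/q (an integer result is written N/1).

Shared (l₁,l₂,l₃)=(1,4,5): N and (l;000)² cancel in I_A²/I_B².
A: Δ = 0!·2!·8!/11! = 1/495; Racah Σ t=0..0: t=0:+1/10080 = 1/10080; ⇒ 3j(1 4 5; -1 -3 4)² = 4/55, sgn -1
B: Δ = 0!·2!·8!/11! = 1/495; Racah Σ t=0..0: t=0:+1/10080 = 1/10080; ⇒ 3j(1 4 5; -1 3 -2)² = 1/165, sgn -1
I_A²/I_B² = (4/55)/(1/165) = 12/1

12/1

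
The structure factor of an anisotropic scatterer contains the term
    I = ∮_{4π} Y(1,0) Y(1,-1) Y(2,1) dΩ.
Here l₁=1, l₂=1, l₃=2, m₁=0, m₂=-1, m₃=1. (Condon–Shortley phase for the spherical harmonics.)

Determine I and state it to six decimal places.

Checks pass: Σm=0; 4 even; l₃=2∈[0,2].
(2·1+1)(2·1+1)(2·2+1) = 45
Δ: 0! 2! 2! / 5! → 1/30
sum: t=0:+1/1 = 1/1
3j²(1 1 2; 0 0 0) = Δ·Π!·Σ² = 2/15  (sign +1)
sum: t=0:+1/2 = 1/2
3j²(1 1 2; 0 -1 1) = Δ·Π!·Σ² = 1/10  (sign -1)
combine: 4πI² = 45·2/15·1/10 = 3/5
take √, sign -1: I = -0.21850969

-0.218510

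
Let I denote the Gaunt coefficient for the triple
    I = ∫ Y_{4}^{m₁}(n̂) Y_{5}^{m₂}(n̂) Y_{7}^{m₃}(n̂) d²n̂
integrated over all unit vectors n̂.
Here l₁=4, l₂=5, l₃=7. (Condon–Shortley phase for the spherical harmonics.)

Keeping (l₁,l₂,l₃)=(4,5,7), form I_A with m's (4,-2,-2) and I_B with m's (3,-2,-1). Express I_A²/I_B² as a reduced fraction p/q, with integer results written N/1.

12/25

l's match ⇒ only the (l;m) 3-j factors differ between A and B.
A: triangle coeff Δ(4,5,7) = 1/6126120; Σ_t [0,0]: t=0:+1/1036800 = 1/1036800; (3j)²=98/12155 [(4 5 7; 4 -2 -2)], sign=-1
B: triangle coeff Δ(4,5,7) = 1/6126120; Σ_t [0,1]: t=0:+1/172800 t=1:−1/1036800 = 1/207360; (3j)²=245/14586 [(4 5 7; 3 -2 -1)], sign=+1
I_A²/I_B² = (98/12155)/(245/14586) = 12/25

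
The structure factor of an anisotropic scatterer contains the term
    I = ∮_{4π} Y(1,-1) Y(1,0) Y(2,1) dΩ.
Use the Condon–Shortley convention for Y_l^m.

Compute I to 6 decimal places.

Checks pass: Σm=0; 4 even; l₃=2∈[0,2].
(2·1+1)(2·1+1)(2·2+1) = 45
Δ: 0! 2! 2! / 5! → 1/30
sum: t=0:+1/1 = 1/1
3j²(1 1 2; 0 0 0) = Δ·Π!·Σ² = 2/15  (sign +1)
sum: t=0:+1/2 = 1/2
3j²(1 1 2; -1 0 1) = Δ·Π!·Σ² = 1/10  (sign -1)
combine: 4πI² = 45·2/15·1/10 = 3/5
take √, sign -1: I = -0.21850969

-0.218510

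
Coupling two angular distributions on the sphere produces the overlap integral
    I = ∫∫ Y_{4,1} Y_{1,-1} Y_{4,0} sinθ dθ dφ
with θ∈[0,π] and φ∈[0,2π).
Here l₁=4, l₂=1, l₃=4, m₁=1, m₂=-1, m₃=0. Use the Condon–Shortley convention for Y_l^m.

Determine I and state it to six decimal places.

0.000000

Σlᵢ=9 odd — θ-integrand is odd under cosθ→−cosθ; I=0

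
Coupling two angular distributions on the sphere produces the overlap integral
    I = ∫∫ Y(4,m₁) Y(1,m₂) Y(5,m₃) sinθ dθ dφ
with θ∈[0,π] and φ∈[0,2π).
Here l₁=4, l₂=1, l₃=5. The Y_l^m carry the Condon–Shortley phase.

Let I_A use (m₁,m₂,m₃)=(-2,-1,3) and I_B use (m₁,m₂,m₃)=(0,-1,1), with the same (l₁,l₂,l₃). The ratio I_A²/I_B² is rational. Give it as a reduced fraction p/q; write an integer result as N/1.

Same 4,1,5: normalisation and zero-m 3j drop out of the ratio.
A: Δ: 0! 8! 2! / 11! → 1/495; sum: t=0:+1/2880 = 1/2880; 3j²(4 1 5; -2 -1 3) = Δ·Π!·Σ² = 28/495  (sign +1)
B: Δ: 0! 8! 2! / 11! → 1/495; sum: t=0:+1/1152 = 1/1152; 3j²(4 1 5; 0 -1 1) = Δ·Π!·Σ² = 1/33  (sign +1)
I_A²/I_B² = (28/495)/(1/33) = 28/15

28/15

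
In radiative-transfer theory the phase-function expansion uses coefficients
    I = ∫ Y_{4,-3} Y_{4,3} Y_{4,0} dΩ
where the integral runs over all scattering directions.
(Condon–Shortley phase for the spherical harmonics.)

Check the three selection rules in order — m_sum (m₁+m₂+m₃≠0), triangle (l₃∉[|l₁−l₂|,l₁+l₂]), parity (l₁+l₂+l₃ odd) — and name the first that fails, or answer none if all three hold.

Σmᵢ = 0  ✓
l₃∈[|l₁−l₂|,l₁+l₂]=[0,8], have l₃=4  ✓
Σlᵢ = 12 ⇒ even  ✓

none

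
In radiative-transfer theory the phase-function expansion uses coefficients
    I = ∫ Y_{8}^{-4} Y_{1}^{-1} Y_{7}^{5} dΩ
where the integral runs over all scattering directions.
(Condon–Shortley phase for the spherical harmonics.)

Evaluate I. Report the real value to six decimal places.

0.074948

Checks pass: Σm=0; 16 even; l₃=7∈[7,9].
(2·8+1)(2·1+1)(2·7+1) = 765
Δ: 2! 14! 0! / 17! → 1/2040
sum: t=1:−1/25401600 = -1/25401600
3j²(8 1 7; 0 0 0) = Δ·Π!·Σ² = 8/255  (sign +1)
sum: t=0:+1/1916006400 = 1/1916006400
3j²(8 1 7; -4 -1 5) = Δ·Π!·Σ² = 1/340  (sign +1)
combine: 4πI² = 765·8/255·1/340 = 6/85
take √, sign +1: I = 0.07494820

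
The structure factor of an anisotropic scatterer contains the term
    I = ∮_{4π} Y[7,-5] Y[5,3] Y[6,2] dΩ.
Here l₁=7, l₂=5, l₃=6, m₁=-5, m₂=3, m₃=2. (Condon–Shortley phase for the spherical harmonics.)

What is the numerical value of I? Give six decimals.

0.010531

m-sum 0 ✓  L=18 even ✓  2≤6≤12 ✓
Π(2lᵢ+1) = 15×11×13 = 2145
triangle coeff Δ(7,5,6) = 1/174594420
Σ_t [1,5]: t=1:−1/4147200 t=2:+1/207360 t=3:−1/82944 t=4:+1/207360 t=5:−1/4147200 = -1/345600
(3j)²=420/46189 [(7 5 6; 0 0 0)], sign=-1
Σ_t [4,6]: t=4:+1/46448640 t=5:−1/3628800 t=6:+1/4147200 = -1/77414400
(3j)²=3/41990 [(7 5 6; -5 3 2)], sign=-1
⇒ 4πI² = 1890/1356277
I = (+1)√(1890/1356277/(4π)) = 0.01053057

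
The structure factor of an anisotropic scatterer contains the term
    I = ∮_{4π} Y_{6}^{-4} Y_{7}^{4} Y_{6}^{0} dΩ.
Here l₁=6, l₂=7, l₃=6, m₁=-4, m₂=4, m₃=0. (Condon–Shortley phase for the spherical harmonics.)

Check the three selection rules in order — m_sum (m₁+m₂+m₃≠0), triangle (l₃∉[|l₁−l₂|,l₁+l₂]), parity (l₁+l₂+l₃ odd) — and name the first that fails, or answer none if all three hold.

parity

azimuthal sum: -4 + 4 + 0 = 0  ✓
1 ≤ 6 ≤ 13 (triangle on l)  ✓
L = 6 + 7 + 6 = 19 (odd)  ✗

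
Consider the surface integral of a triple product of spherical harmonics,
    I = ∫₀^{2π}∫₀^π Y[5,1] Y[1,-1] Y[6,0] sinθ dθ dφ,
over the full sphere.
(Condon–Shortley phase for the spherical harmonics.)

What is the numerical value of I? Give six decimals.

0.158246

Checks pass: Σm=0; 12 even; l₃=6∈[4,6].
(2·5+1)(2·1+1)(2·6+1) = 429
Δ: 0! 10! 2! / 13! → 1/858
sum: t=0:+1/14400 = 1/14400
3j²(5 1 6; 0 0 0) = Δ·Π!·Σ² = 6/143  (sign +1)
sum: t=0:+1/34560 = 1/34560
3j²(5 1 6; 1 -1 0) = Δ·Π!·Σ² = 5/286  (sign +1)
combine: 4πI² = 429·6/143·5/286 = 45/143
take √, sign +1: I = 0.15824621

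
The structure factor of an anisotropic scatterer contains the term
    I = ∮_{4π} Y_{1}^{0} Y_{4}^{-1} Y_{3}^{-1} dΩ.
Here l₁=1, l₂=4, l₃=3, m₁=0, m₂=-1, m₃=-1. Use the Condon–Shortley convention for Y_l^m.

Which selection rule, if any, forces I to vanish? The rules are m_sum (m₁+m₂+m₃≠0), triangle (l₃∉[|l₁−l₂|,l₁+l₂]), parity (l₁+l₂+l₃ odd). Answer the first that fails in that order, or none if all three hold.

m_sum

m₁+m₂+m₃ = 0 − 1 − 1 = -2  ✗
triangle: |1−4|=3 ≤ l₃=3 ≤ 1+4=5
parity: l₁+l₂+l₃ = 8 is even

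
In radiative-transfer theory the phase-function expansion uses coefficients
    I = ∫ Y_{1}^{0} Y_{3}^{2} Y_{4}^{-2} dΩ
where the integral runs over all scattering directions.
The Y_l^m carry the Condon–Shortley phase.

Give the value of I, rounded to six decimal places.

m-sum 0 ✓  L=8 even ✓  2≤4≤4 ✓
Π(2lᵢ+1) = 3×7×9 = 189
triangle coeff Δ(1,3,4) = 1/252
Σ_t [0,0]: t=0:+1/36 = 1/36
(3j)²=4/63 [(1 3 4; 0 0 0)], sign=+1
Σ_t [0,0]: t=0:+1/120 = 1/120
(3j)²=1/21 [(1 3 4; 0 2 -2)], sign=+1
⇒ 4πI² = 4/7
I = (+1)√(4/7/(4π)) = 0.21324362

0.213244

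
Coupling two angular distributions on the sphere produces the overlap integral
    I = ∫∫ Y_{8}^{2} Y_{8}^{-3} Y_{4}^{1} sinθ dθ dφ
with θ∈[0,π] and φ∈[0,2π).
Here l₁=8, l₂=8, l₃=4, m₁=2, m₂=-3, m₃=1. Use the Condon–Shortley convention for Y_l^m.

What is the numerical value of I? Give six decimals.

m-sum 0 ✓  L=20 even ✓  0≤4≤16 ✓
Π(2lᵢ+1) = 17×17×9 = 2601
triangle coeff Δ(8,8,4) = 1/185175900
Σ_t [4,8]: t=4:+1/557383680 t=5:−1/21772800 t=6:+1/8294400 t=7:−1/21772800 t=8:+1/557383680 = 1/30965760
(3j)²=36/4199 [(8 8 4; 0 0 0)], sign=+1
Σ_t [2,5]: t=2:+1/1045094400 t=3:−1/52254720 t=4:+1/23224320 t=5:−1/87091200 = 1/74649600
(3j)²=110/12597 [(8 8 4; 2 -3 1)], sign=-1
⇒ 4πI² = 11880/61009
I = (-1)√(11880/61009/(4π)) = -0.12448194

-0.124482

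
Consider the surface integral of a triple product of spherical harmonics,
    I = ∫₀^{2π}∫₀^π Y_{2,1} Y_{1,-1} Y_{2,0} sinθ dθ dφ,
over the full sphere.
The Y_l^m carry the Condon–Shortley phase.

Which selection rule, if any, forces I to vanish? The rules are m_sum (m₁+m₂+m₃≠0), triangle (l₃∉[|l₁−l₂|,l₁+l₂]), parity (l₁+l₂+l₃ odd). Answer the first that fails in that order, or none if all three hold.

parity

m₁+m₂+m₃ = 1 − 1 + 0 = 0  ✓
triangle: |2−1|=1 ≤ l₃=2 ≤ 2+1=3  ✓
parity: l₁+l₂+l₃ = 5 is odd  ✗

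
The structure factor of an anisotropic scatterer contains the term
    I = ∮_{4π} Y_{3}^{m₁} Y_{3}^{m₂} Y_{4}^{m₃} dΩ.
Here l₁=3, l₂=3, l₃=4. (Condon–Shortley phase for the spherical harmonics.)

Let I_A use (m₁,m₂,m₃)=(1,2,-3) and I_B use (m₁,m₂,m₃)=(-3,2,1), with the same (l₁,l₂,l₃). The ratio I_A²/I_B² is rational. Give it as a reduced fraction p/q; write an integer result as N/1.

Shared (l₁,l₂,l₃)=(3,3,4): N and (l;000)² cancel in I_A²/I_B².
A: Δ = 2!·4!·4!/11! = 1/34650; Racah Σ t=1..2: t=1:−1/144 t=2:+1/288 = -1/288; ⇒ 3j(3 3 4; 1 2 -3)² = 1/99, sgn +1
B: Δ = 2!·4!·4!/11! = 1/34650; Racah Σ t=2..2: t=2:+1/288 = 1/288; ⇒ 3j(3 3 4; -3 2 1)² = 5/231, sgn -1
I_A²/I_B² = (1/99)/(5/231) = 7/15

7/15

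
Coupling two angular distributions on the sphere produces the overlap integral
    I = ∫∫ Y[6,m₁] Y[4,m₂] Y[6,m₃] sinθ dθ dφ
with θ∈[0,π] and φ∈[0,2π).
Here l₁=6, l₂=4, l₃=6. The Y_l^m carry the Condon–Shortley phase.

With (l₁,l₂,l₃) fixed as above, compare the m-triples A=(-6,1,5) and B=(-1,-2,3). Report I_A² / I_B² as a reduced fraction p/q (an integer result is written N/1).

1815/64

Shared (l₁,l₂,l₃)=(6,4,6): N and (l;000)² cancel in I_A²/I_B².
A: Δ = 4!·8!·4!/17! = 1/15315300; Racah Σ t=4..4: t=4:+1/5806080 = 1/5806080; ⇒ 3j(6 4 6; -6 1 5)² = 165/6188, sgn -1
B: Δ = 4!·8!·4!/17! = 1/15315300; Racah Σ t=0..2: t=0:+1/483840 t=1:−1/51840 t=2:+1/69120 = -1/362880; ⇒ 3j(6 4 6; -1 -2 3)² = 16/17017, sgn +1
I_A²/I_B² = (165/6188)/(16/17017) = 1815/64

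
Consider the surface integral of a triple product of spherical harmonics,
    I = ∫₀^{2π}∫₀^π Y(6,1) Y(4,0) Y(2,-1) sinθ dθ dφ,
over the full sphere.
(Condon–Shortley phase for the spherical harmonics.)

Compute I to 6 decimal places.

-0.210395

m-sum 0 ✓  L=12 even ✓  2≤2≤10 ✓
Π(2lᵢ+1) = 13×9×5 = 585
triangle coeff Δ(6,4,2) = 1/6435
Σ_t [4,4]: t=4:+1/2304 = 1/2304
(3j)²=5/143 [(6 4 2; 0 0 0)], sign=+1
Σ_t [4,4]: t=4:+1/3456 = 1/3456
(3j)²=35/1287 [(6 4 2; 1 0 -1)], sign=-1
⇒ 4πI² = 875/1573
I = (-1)√(875/1573/(4π)) = -0.21039467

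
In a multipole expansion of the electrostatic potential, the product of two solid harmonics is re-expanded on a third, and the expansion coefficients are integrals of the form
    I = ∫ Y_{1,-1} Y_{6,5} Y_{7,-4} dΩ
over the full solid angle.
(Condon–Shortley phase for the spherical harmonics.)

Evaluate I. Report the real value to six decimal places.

Rules hold: Σm=0, L=14 even, 5≤7≤7.
N = 3·13·15 = 585
Δ = 0!·2!·12!/15! = 1/1365
Racah Σ t=0..0: t=0:+1/518400 = 1/518400
⇒ 3j(1 6 7; 0 0 0)² = 7/195, sgn -1
Racah Σ t=0..0: t=0:+1/79833600 = 1/79833600
⇒ 3j(1 6 7; -1 5 -4)² = 1/455, sgn -1
4πI² = N·(3j₀)²·(3jₘ)² = 3/65
I = +1·√(0.0461538/4π) = 0.06060368

0.060604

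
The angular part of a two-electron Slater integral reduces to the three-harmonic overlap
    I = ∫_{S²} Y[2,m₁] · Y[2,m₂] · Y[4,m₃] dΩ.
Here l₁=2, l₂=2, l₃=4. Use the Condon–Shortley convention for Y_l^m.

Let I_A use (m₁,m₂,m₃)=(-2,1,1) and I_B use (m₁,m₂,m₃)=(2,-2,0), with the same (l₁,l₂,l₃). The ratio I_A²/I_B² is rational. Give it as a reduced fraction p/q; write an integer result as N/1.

Shared (l₁,l₂,l₃)=(2,2,4): N and (l;000)² cancel in I_A²/I_B².
A: Δ = 0!·4!·4!/9! = 1/630; Racah Σ t=0..0: t=0:+1/144 = 1/144; ⇒ 3j(2 2 4; -2 1 1)² = 1/126, sgn -1
B: Δ = 0!·4!·4!/9! = 1/630; Racah Σ t=0..0: t=0:+1/576 = 1/576; ⇒ 3j(2 2 4; 2 -2 0)² = 1/630, sgn +1
I_A²/I_B² = (1/126)/(1/630) = 5/1

5/1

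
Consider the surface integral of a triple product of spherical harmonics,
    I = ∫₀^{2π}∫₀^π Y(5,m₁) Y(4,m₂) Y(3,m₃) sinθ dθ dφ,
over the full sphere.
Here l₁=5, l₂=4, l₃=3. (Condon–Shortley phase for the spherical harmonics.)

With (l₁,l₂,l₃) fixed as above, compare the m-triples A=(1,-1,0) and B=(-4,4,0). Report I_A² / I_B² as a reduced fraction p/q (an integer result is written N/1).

Shared (l₁,l₂,l₃)=(5,4,3): N and (l;000)² cancel in I_A²/I_B².
A: Δ = 6!·4!·2!/13! = 1/180180; Racah Σ t=1..3: t=1:−1/1440 t=2:+1/192 t=3:−1/432 = 19/8640; ⇒ 3j(5 4 3; 1 -1 0)² = 361/30030, sgn -1
B: Δ = 6!·4!·2!/13! = 1/180180; Racah Σ t=6..6: t=6:+1/8640 = 1/8640; ⇒ 3j(5 4 3; -4 4 0)² = 28/715, sgn -1
I_A²/I_B² = (361/30030)/(28/715) = 361/1176

361/1176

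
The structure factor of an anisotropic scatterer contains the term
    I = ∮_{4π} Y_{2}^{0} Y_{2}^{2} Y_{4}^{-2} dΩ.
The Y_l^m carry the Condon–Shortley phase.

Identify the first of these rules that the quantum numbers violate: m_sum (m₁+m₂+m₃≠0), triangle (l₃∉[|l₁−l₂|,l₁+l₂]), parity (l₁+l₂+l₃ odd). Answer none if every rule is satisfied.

none

azimuthal sum: 0 + 2 − 2 = 0  ✓
0 ≤ 4 ≤ 4 (triangle on l)  ✓
L = 2 + 2 + 4 = 8 (even)  ✓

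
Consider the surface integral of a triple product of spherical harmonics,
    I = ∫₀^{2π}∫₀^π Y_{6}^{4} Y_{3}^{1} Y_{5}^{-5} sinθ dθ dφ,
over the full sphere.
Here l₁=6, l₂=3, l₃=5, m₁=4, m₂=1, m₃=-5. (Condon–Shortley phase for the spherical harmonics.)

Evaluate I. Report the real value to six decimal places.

-0.152880

m-sum 0 ✓  L=14 even ✓  3≤5≤9 ✓
Π(2lᵢ+1) = 13×7×11 = 1001
triangle coeff Δ(6,3,5) = 1/675675
Σ_t [1,3]: t=1:−1/8640 t=2:+1/2304 t=3:−1/8640 = 7/34560
(3j)²=7/429 [(6 3 5; 0 0 0)], sign=-1
Σ_t [2,2]: t=2:+1/322560 = 1/322560
(3j)²=18/1001 [(6 3 5; 4 1 -5)], sign=+1
⇒ 4πI² = 42/143
I = (-1)√(42/143/(4π)) = -0.15288036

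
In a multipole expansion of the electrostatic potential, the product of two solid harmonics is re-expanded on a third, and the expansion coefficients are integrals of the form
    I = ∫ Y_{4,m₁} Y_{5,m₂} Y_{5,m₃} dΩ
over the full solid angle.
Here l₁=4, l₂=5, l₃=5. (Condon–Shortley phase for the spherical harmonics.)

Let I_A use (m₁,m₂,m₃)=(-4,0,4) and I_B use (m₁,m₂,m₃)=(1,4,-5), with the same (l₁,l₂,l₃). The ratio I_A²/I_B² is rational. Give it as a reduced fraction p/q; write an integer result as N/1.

Shared (l₁,l₂,l₃)=(4,5,5): N and (l;000)² cancel in I_A²/I_B².
A: Δ = 4!·4!·6!/15! = 1/3153150; Racah Σ t=4..4: t=4:+1/69120 = 1/69120; ⇒ 3j(4 5 5; -4 0 4)² = 2/143, sgn -1
B: Δ = 4!·4!·6!/15! = 1/3153150; Racah Σ t=3..3: t=3:−1/103680 = -1/103680; ⇒ 3j(4 5 5; 1 4 -5)² = 4/143, sgn -1
I_A²/I_B² = (2/143)/(4/143) = 1/2

1/2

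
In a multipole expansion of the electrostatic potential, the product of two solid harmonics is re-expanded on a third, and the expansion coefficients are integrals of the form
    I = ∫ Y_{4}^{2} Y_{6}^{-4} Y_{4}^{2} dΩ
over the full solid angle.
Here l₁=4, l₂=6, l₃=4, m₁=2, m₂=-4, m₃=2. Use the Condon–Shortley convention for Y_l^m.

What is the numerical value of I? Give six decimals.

0.159678

Checks pass: Σm=0; 14 even; l₃=4∈[2,10].
(2·4+1)(2·6+1)(2·4+1) = 1053
Δ: 6! 2! 6! / 15! → 1/1261260
sum: t=2:+1/4608 t=3:−1/1296 t=4:+1/4608 = -7/20736
3j²(4 6 4; 0 0 0) = Δ·Π!·Σ² = 20/1287  (sign -1)
sum: t=0:+1/69120 t=1:−1/14400 t=2:+1/69120 = -7/172800
3j²(4 6 4; 2 -4 2) = Δ·Π!·Σ² = 14/715  (sign -1)
combine: 4πI² = 1053·20/1287·14/715 = 504/1573
take √, sign +1: I = 0.15967833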